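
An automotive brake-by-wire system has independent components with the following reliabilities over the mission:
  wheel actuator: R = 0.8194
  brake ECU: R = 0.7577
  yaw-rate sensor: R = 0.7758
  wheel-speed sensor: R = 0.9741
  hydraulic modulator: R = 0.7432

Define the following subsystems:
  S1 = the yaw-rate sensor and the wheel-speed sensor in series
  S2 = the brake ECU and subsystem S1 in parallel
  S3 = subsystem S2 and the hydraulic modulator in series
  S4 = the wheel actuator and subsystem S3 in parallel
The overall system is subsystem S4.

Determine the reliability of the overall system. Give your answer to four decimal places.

0.9457

Series (yaw-rate sensor and wheel-speed sensor): 0.775800 × 0.974100 = 0.755707
Parallel (brake ECU and [0.755707]): 1 − (1 − 0.757700)(1 − 0.755707) = 0.940808
Series ([0.940808] and hydraulic modulator): 0.940808 × 0.743200 = 0.699209
Parallel (wheel actuator and [0.699209]): 1 − (1 − 0.819400)(1 − 0.699209) = 0.9457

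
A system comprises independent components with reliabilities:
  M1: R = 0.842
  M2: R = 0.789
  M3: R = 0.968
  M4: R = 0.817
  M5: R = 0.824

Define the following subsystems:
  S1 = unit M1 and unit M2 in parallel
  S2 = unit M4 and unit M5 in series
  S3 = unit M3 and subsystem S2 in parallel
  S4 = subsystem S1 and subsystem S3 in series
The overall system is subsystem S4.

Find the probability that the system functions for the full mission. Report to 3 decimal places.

Parallel (M1 and M2): 1 − (1 − 0.84200)(1 − 0.78900) = 0.96666
Series (M4 and M5): 0.81700 × 0.82400 = 0.67321
Parallel (M3 and [0.67321]): 1 − (1 − 0.96800)(1 − 0.67321) = 0.98954
Series ([0.96666] and [0.98954]): 0.96666 × 0.98954 = 0.957

0.957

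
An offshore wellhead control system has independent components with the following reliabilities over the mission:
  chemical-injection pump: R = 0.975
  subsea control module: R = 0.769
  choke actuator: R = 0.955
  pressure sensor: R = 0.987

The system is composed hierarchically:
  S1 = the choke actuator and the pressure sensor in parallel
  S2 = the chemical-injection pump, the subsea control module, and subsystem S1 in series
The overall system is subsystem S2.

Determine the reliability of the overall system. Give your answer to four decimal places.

0.7493

Parallel (choke actuator and pressure sensor): 1 − (1 − 0.955000)(1 − 0.987000) = 0.999415
Series (chemical-injection pump, subsea control module, and [0.999415]): 0.975000 × 0.769000 × 0.999415 = 0.7493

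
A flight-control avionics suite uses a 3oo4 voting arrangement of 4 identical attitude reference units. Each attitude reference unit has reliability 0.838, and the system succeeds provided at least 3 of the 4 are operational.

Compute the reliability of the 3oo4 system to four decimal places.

0.8745

R = Σ_{i=3}^{4} C(4,i) p^i (1−p)^{4−i} with p = 0.838
C(4,3)·0.838^3·0.162^1 = 0.381335
C(4,4)·0.838^4·0.162^0 = 0.493147
Sum = 0.8745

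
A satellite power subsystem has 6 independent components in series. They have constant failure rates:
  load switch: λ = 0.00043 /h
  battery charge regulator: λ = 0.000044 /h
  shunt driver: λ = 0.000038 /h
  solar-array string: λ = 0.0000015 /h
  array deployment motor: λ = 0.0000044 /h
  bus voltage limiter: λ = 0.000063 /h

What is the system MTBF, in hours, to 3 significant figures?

Series of exponential components: λ_sys = Σ λ_i
λ_sys = 0.00043 + 0.000044 + 0.000038 + 0.0000015 + 0.0000044 + 0.000063 = 5.8090e-04 /h
MTBF = 1 / λ_sys = 1720 h

1720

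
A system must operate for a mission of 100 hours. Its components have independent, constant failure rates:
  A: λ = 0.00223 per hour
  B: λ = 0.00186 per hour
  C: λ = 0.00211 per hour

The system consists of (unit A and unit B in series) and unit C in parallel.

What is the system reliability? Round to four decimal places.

0.9361

R(A) = exp(−0.00223 × 100) = 0.800115
R(B) = exp(−0.00186 × 100) = 0.830274
R(C) = exp(−0.00211 × 100) = 0.809774
Series (A and B): 0.800115 × 0.830274 = 0.664315
Parallel ([0.664315] and C): 1 − (1 − 0.664315)(1 − 0.809774) = 0.9361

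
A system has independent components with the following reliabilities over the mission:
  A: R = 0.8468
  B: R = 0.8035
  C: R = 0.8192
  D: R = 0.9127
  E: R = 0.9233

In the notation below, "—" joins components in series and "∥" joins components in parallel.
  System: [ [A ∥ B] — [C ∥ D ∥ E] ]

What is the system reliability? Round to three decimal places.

Parallel (A and B): 1 − (1 − 0.84680)(1 − 0.80350) = 0.96990
Parallel (C, D, and E): 1 − (1 − 0.81920)(1 − 0.91270)(1 − 0.92330) = 0.99879
Series ([0.96990] and [0.99879]): 0.96990 × 0.99879 = 0.969

0.969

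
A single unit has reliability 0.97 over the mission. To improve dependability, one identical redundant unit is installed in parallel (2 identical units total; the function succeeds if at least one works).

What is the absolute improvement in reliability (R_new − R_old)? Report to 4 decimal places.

R_before = 0.97
R_after = 1 − (1 − 0.97)^2 = 0.9991
ΔR = 0.9991 − 0.97 = 0.0291

0.0291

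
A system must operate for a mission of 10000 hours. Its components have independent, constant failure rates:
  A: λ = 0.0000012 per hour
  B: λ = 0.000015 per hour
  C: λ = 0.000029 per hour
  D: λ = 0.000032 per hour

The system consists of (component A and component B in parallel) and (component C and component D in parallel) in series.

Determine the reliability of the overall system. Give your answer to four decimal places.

R(A) = exp(−0.0000012 × 10000) = 0.988072
R(B) = exp(−0.000015 × 10000) = 0.860708
R(C) = exp(−0.000029 × 10000) = 0.748264
R(D) = exp(−0.000032 × 10000) = 0.726149
Parallel (A and B): 1 − (1 − 0.988072)(1 − 0.860708) = 0.998339
Parallel (C and D): 1 − (1 − 0.748264)(1 − 0.726149) = 0.931062
Series ([0.998339] and [0.931062]): 0.998339 × 0.931062 = 0.9295

0.9295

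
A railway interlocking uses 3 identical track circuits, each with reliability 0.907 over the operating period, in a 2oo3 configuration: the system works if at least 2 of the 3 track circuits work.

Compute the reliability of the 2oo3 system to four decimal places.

R = Σ_{i=2}^{3} C(3,i) p^i (1−p)^{3−i} with p = 0.907
C(3,2)·0.907^2·0.093^1 = 0.229519
C(3,3)·0.907^3·0.093^0 = 0.746143
Sum = 0.9757

0.9757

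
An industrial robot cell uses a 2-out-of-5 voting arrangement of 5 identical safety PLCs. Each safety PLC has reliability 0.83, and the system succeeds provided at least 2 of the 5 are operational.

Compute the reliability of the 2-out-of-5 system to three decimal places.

0.996

R = Σ_{i=2}^{5} C(5,i) p^i (1−p)^{5−i} with p = 0.83
C(5,2)·0.83^2·0.17^3 = 0.03385
C(5,3)·0.83^3·0.17^2 = 0.16525
C(5,4)·0.83^4·0.17^1 = 0.40340
C(5,5)·0.83^5·0.17^0 = 0.39390
Sum = 0.996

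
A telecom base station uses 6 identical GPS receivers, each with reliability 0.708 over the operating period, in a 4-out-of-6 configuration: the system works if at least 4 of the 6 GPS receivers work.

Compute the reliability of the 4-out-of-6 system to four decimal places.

0.7590

R = Σ_{i=4}^{6} C(6,i) p^i (1−p)^{6−i} with p = 0.708
C(6,4)·0.708^4·0.292^2 = 0.321359
C(6,5)·0.708^5·0.292^1 = 0.311674
C(6,6)·0.708^6·0.292^0 = 0.125950
Sum = 0.7590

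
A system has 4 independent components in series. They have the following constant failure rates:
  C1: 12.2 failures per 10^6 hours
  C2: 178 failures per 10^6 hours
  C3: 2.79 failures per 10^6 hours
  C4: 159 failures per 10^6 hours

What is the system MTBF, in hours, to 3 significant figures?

Series of exponential components: λ_sys = Σ λ_i
λ_sys = 0.0000122 + 0.000178 + 0.00000279 + 0.000159 = 3.5199e-04 /h
MTBF = 1 / λ_sys = 2840 h

2840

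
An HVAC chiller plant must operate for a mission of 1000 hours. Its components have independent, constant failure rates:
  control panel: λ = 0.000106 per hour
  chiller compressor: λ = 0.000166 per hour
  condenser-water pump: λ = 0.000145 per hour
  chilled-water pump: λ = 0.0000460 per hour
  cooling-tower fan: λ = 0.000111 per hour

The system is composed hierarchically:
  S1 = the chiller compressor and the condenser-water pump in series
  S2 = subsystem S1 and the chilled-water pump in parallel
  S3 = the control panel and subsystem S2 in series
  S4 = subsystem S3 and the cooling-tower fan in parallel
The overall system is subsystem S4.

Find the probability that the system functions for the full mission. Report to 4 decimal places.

R(control panel) = exp(−0.000106 × 1000) = 0.899425
R(chiller compressor) = exp(−0.000166 × 1000) = 0.847046
R(condenser-water pump) = exp(−0.000145 × 1000) = 0.865022
R(chilled-water pump) = exp(−0.0000460 × 1000) = 0.955042
R(cooling-tower fan) = exp(−0.000111 × 1000) = 0.894939
Series (chiller compressor and condenser-water pump): 0.847046 × 0.865022 = 0.732713
Parallel ([0.732713] and chilled-water pump): 1 − (1 − 0.732713)(1 − 0.955042) = 0.987983
Series (control panel and [0.987983]): 0.899425 × 0.987983 = 0.888617
Parallel ([0.888617] and cooling-tower fan): 1 − (1 − 0.888617)(1 − 0.894939) = 0.9883

0.9883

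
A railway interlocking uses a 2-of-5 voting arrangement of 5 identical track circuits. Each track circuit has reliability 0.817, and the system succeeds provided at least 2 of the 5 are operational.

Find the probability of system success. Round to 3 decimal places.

0.995

R = Σ_{i=2}^{5} C(5,i) p^i (1−p)^{5−i} with p = 0.817
C(5,2)·0.817^2·0.183^3 = 0.04091
C(5,3)·0.817^3·0.183^2 = 0.18263
C(5,4)·0.817^4·0.183^1 = 0.40767
C(5,5)·0.817^5·0.183^0 = 0.36401
Sum = 0.995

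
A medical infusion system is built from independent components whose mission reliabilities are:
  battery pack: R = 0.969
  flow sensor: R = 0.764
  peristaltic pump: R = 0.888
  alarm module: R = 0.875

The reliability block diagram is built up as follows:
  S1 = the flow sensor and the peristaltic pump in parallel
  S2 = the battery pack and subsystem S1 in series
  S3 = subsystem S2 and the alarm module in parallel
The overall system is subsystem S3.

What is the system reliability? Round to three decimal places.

0.993

Parallel (flow sensor and peristaltic pump): 1 − (1 − 0.76400)(1 − 0.88800) = 0.97357
Series (battery pack and [0.97357]): 0.96900 × 0.97357 = 0.94339
Parallel ([0.94339] and alarm module): 1 − (1 − 0.94339)(1 − 0.87500) = 0.993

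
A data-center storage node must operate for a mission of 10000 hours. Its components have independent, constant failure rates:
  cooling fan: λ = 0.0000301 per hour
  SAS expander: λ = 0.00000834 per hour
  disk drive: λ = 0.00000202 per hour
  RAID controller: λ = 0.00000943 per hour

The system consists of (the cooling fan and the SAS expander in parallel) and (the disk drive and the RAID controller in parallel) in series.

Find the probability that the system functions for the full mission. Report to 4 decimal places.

0.9774

R(cooling fan) = exp(−0.0000301 × 10000) = 0.740078
R(SAS expander) = exp(−0.00000834 × 10000) = 0.919983
R(disk drive) = exp(−0.00000202 × 10000) = 0.980003
R(RAID controller) = exp(−0.00000943 × 10000) = 0.910010
Parallel (cooling fan and SAS expander): 1 − (1 − 0.740078)(1 − 0.919983) = 0.979202
Parallel (disk drive and RAID controller): 1 − (1 − 0.980003)(1 − 0.910010) = 0.998200
Series ([0.979202] and [0.998200]): 0.979202 × 0.998200 = 0.9774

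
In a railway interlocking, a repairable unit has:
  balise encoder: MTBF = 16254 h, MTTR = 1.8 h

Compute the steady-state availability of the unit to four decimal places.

0.9999

A(balise encoder) = MTBF/(MTBF+MTTR) = 16254/(16254+1.8) = 0.9999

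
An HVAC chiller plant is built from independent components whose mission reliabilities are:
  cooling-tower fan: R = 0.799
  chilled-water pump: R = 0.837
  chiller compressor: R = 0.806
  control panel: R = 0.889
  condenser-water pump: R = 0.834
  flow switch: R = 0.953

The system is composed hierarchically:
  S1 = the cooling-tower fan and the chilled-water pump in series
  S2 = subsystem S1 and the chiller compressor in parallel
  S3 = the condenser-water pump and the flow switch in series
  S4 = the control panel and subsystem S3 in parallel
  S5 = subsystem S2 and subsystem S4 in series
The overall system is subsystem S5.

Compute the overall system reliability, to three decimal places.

Series (cooling-tower fan and chilled-water pump): 0.79900 × 0.83700 = 0.66876
Parallel ([0.66876] and chiller compressor): 1 − (1 − 0.66876)(1 − 0.80600) = 0.93574
Series (condenser-water pump and flow switch): 0.83400 × 0.95300 = 0.79480
Parallel (control panel and [0.79480]): 1 − (1 − 0.88900)(1 − 0.79480) = 0.97722
Series ([0.93574] and [0.97722]): 0.93574 × 0.97722 = 0.914

0.914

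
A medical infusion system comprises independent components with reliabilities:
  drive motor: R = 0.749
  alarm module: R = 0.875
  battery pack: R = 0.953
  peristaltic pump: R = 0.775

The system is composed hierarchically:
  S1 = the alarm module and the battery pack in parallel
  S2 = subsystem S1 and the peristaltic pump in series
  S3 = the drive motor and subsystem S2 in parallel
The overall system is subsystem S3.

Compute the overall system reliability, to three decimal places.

Parallel (alarm module and battery pack): 1 − (1 − 0.87500)(1 − 0.95300) = 0.99413
Series ([0.99413] and peristaltic pump): 0.99413 × 0.77500 = 0.77045
Parallel (drive motor and [0.77045]): 1 − (1 − 0.74900)(1 − 0.77045) = 0.942

0.942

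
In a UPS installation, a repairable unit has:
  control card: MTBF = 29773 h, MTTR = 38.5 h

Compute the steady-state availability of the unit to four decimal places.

A(control card) = MTBF/(MTBF+MTTR) = 29773/(29773+38.5) = 0.9987

0.9987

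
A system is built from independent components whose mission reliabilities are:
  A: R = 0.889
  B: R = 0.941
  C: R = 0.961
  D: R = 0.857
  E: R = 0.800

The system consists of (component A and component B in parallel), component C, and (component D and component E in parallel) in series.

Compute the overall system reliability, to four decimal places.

Parallel (A and B): 1 − (1 − 0.889000)(1 − 0.941000) = 0.993451
Parallel (D and E): 1 − (1 − 0.857000)(1 − 0.800000) = 0.971400
Series ([0.993451], C, and [0.971400]): 0.993451 × 0.961000 × 0.971400 = 0.9274

0.9274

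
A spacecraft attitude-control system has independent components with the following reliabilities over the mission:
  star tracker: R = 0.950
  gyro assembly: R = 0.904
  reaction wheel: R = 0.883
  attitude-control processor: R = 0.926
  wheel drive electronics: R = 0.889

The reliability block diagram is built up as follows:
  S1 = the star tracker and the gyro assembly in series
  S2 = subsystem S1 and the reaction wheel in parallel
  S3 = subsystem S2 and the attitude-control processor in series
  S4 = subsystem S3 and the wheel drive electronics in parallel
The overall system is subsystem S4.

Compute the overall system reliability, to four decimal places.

Series (star tracker and gyro assembly): 0.950000 × 0.904000 = 0.858800
Parallel ([0.858800] and reaction wheel): 1 − (1 − 0.858800)(1 − 0.883000) = 0.983480
Series ([0.983480] and attitude-control processor): 0.983480 × 0.926000 = 0.910702
Parallel ([0.910702] and wheel drive electronics): 1 − (1 − 0.910702)(1 − 0.889000) = 0.9901

0.9901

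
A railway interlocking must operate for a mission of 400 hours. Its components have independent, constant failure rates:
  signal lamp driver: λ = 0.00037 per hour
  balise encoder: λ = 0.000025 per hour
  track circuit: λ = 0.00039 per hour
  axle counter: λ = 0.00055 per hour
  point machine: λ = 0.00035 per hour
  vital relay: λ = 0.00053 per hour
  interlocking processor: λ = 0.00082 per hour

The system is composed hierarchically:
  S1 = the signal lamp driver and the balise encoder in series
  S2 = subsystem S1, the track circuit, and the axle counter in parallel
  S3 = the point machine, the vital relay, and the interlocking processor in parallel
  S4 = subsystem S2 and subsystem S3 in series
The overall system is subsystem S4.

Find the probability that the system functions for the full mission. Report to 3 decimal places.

0.989

R(signal lamp driver) = exp(−0.00037 × 400) = 0.86243
R(balise encoder) = exp(−0.000025 × 400) = 0.99005
R(track circuit) = exp(−0.00039 × 400) = 0.85556
R(axle counter) = exp(−0.00055 × 400) = 0.80252
R(point machine) = exp(−0.00035 × 400) = 0.86936
R(vital relay) = exp(−0.00053 × 400) = 0.80896
R(interlocking processor) = exp(−0.00082 × 400) = 0.72036
Series (signal lamp driver and balise encoder): 0.86243 × 0.99005 = 0.85385
Parallel ([0.85385], track circuit, and axle counter): 1 − (1 − 0.85385)(1 − 0.85556)(1 − 0.80252) = 0.99583
Parallel (point machine, vital relay, and interlocking processor): 1 − (1 − 0.86936)(1 − 0.80896)(1 − 0.72036) = 0.99302
Series ([0.99583] and [0.99302]): 0.99583 × 0.99302 = 0.989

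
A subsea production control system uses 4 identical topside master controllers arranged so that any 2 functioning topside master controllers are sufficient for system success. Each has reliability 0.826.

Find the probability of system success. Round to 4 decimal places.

0.9817

R = Σ_{i=2}^{4} C(4,i) p^i (1−p)^{4−i} with p = 0.826
C(4,2)·0.826^2·0.174^2 = 0.123940
C(4,3)·0.826^3·0.174^1 = 0.392238
C(4,4)·0.826^4·0.174^0 = 0.465501
Sum = 0.9817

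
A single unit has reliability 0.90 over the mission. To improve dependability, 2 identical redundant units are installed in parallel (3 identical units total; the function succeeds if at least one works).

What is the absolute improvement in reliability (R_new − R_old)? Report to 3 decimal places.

0.099

R_before = 0.90
R_after = 1 − (1 − 0.90)^3 = 0.999
ΔR = 0.999 − 0.90 = 0.099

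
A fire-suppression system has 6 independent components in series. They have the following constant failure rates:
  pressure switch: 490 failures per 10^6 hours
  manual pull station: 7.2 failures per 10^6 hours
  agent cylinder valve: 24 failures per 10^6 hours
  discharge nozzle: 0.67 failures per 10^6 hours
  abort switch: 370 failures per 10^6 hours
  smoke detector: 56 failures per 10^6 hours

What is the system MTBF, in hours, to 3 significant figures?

Series of exponential components: λ_sys = Σ λ_i
λ_sys = 0.00049 + 0.0000072 + 0.000024 + 0.00000067 + 0.00037 + 0.000056 = 9.4787e-04 /h
MTBF = 1 / λ_sys = 1050 h

1050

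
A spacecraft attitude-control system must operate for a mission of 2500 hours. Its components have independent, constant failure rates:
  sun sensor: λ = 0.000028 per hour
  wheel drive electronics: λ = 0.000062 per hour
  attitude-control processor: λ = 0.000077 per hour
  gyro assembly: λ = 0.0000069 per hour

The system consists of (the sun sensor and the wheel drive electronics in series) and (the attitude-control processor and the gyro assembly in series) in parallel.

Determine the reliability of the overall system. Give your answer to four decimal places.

0.9619

R(sun sensor) = exp(−0.000028 × 2500) = 0.932394
R(wheel drive electronics) = exp(−0.000062 × 2500) = 0.856415
R(attitude-control processor) = exp(−0.000077 × 2500) = 0.824894
R(gyro assembly) = exp(−0.0000069 × 2500) = 0.982898
Series (sun sensor and wheel drive electronics): 0.932394 × 0.856415 = 0.798516
Series (attitude-control processor and gyro assembly): 0.824894 × 0.982898 = 0.810787
Parallel ([0.798516] and [0.810787]): 1 − (1 − 0.798516)(1 − 0.810787) = 0.9619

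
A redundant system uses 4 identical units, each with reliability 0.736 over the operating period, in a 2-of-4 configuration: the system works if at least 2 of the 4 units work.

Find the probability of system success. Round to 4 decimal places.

0.9410

R = Σ_{i=2}^{4} C(4,i) p^i (1−p)^{4−i} with p = 0.736
C(4,2)·0.736^2·0.264^2 = 0.226524
C(4,3)·0.736^3·0.264^1 = 0.421015
C(4,4)·0.736^4·0.264^0 = 0.293435
Sum = 0.9410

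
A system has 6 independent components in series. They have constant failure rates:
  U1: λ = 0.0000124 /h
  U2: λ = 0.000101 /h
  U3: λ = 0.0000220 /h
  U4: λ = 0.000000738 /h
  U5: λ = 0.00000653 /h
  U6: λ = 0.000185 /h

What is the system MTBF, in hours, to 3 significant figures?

3050

Series of exponential components: λ_sys = Σ λ_i
λ_sys = 0.0000124 + 0.000101 + 0.0000220 + 0.000000738 + 0.00000653 + 0.000185 = 3.2767e-04 /h
MTBF = 1 / λ_sys = 3050 h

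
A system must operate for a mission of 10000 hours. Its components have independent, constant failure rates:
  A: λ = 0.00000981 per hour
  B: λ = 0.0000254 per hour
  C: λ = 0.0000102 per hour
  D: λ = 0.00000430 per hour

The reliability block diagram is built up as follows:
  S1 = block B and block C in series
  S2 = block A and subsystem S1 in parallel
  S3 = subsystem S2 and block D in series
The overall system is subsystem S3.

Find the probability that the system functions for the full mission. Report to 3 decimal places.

R(A) = exp(−0.00000981 × 10000) = 0.90656
R(B) = exp(−0.0000254 × 10000) = 0.77569
R(C) = exp(−0.0000102 × 10000) = 0.90303
R(D) = exp(−0.00000430 × 10000) = 0.95791
Series (B and C): 0.77569 × 0.90303 = 0.70047
Parallel (A and [0.70047]): 1 − (1 − 0.90656)(1 − 0.70047) = 0.97201
Series ([0.97201] and D): 0.97201 × 0.95791 = 0.931

0.931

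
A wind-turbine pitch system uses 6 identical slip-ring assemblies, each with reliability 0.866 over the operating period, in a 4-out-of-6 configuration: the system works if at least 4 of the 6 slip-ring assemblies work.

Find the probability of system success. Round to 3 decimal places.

0.965

R = Σ_{i=4}^{6} C(6,i) p^i (1−p)^{6−i} with p = 0.866
C(6,4)·0.866^4·0.134^2 = 0.15149
C(6,5)·0.866^5·0.134^1 = 0.39160
C(6,6)·0.866^6·0.134^0 = 0.42180
Sum = 0.965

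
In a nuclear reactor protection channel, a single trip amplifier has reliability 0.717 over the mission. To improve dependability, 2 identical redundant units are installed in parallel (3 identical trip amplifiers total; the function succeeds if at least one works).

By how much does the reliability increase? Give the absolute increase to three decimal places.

0.260

R_before = 0.717
R_after = 1 − (1 − 0.717)^3 = 0.977
ΔR = 0.977 − 0.717 = 0.260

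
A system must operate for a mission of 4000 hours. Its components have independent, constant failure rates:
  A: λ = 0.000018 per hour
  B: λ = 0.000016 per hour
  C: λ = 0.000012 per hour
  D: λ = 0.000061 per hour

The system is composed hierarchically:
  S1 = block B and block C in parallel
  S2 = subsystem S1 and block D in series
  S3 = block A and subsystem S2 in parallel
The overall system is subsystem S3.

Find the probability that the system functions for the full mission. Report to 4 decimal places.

0.9848

R(A) = exp(−0.000018 × 4000) = 0.930531
R(B) = exp(−0.000016 × 4000) = 0.938005
R(C) = exp(−0.000012 × 4000) = 0.953134
R(D) = exp(−0.000061 × 4000) = 0.783488
Parallel (B and C): 1 − (1 − 0.938005)(1 − 0.953134) = 0.997095
Series ([0.997095] and D): 0.997095 × 0.783488 = 0.781212
Parallel (A and [0.781212]): 1 − (1 − 0.930531)(1 − 0.781212) = 0.9848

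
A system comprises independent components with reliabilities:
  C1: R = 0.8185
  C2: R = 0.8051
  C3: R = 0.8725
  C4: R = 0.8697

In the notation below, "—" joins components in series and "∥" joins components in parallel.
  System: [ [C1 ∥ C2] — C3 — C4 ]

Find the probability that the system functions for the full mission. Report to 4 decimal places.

0.7320

Parallel (C1 and C2): 1 − (1 − 0.818500)(1 − 0.805100) = 0.964626
Series ([0.964626], C3, and C4): 0.964626 × 0.872500 × 0.869700 = 0.7320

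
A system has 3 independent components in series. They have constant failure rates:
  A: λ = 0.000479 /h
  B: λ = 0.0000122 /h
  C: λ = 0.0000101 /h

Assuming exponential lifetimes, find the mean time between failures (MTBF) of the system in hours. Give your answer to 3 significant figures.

1990

Series of exponential components: λ_sys = Σ λ_i
λ_sys = 0.000479 + 0.0000122 + 0.0000101 = 5.0130e-04 /h
MTBF = 1 / λ_sys = 1990 h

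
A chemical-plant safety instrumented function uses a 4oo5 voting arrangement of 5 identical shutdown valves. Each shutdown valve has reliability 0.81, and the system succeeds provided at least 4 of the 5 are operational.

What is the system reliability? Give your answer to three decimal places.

R = Σ_{i=4}^{5} C(5,i) p^i (1−p)^{5−i} with p = 0.81
C(5,4)·0.81^4·0.19^1 = 0.40894
C(5,5)·0.81^5·0.19^0 = 0.34868
Sum = 0.758

0.758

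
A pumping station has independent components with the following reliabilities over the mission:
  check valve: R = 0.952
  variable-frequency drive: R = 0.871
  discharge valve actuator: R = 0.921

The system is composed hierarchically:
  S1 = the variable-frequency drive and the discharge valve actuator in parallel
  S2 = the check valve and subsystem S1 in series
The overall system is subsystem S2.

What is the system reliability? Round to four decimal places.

0.9423

Parallel (variable-frequency drive and discharge valve actuator): 1 − (1 − 0.871000)(1 − 0.921000) = 0.989809
Series (check valve and [0.989809]): 0.952000 × 0.989809 = 0.9423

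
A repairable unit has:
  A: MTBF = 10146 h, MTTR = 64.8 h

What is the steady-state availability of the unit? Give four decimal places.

A(A) = MTBF/(MTBF+MTTR) = 10146/(10146+64.8) = 0.9937

0.9937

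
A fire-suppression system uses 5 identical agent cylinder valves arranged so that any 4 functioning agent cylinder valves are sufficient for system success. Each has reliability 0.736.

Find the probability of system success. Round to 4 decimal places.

0.6033

R = Σ_{i=4}^{5} C(5,i) p^i (1−p)^{5−i} with p = 0.736
C(5,4)·0.736^4·0.264^1 = 0.387334
C(5,5)·0.736^5·0.264^0 = 0.215968
Sum = 0.6033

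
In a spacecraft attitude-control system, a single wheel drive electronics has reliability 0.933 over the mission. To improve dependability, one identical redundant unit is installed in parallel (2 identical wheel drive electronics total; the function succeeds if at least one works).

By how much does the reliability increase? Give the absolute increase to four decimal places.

0.0625

R_before = 0.933
R_after = 1 − (1 − 0.933)^2 = 0.9955
ΔR = 0.9955 − 0.933 = 0.0625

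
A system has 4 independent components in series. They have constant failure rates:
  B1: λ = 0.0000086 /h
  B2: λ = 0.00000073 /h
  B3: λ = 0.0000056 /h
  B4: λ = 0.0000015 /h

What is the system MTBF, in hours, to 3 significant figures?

Series of exponential components: λ_sys = Σ λ_i
λ_sys = 0.0000086 + 0.00000073 + 0.0000056 + 0.0000015 = 1.6430e-05 /h
MTBF = 1 / λ_sys = 60900 h

60900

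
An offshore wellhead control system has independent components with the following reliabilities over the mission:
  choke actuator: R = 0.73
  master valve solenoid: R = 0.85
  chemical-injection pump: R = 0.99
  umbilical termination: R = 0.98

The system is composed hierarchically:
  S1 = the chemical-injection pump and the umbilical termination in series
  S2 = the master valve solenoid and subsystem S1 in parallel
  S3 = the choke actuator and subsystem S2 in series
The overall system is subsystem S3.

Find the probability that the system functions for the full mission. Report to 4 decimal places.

Series (chemical-injection pump and umbilical termination): 0.990000 × 0.980000 = 0.970200
Parallel (master valve solenoid and [0.970200]): 1 − (1 − 0.850000)(1 − 0.970200) = 0.995530
Series (choke actuator and [0.995530]): 0.730000 × 0.995530 = 0.7267

0.7267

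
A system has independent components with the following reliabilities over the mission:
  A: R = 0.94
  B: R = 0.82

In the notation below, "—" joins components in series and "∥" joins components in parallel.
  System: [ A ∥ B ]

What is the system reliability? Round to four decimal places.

0.9892

Parallel (A and B): 1 − (1 − 0.940000)(1 − 0.820000) = 0.9892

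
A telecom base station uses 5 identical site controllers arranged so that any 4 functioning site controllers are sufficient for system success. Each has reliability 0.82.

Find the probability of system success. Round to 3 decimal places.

R = Σ_{i=4}^{5} C(5,i) p^i (1−p)^{5−i} with p = 0.82
C(5,4)·0.82^4·0.18^1 = 0.40691
C(5,5)·0.82^5·0.18^0 = 0.37074
Sum = 0.778

0.778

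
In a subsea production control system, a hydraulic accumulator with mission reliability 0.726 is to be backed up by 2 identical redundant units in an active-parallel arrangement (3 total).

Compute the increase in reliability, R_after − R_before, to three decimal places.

0.253

R_before = 0.726
R_after = 1 − (1 − 0.726)^3 = 0.979
ΔR = 0.979 − 0.726 = 0.253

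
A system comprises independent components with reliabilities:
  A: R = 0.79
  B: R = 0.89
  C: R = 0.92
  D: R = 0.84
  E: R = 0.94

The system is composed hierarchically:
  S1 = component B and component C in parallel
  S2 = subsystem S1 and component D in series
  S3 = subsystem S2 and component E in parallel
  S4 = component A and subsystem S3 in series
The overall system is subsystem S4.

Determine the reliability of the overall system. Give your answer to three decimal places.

Parallel (B and C): 1 − (1 − 0.89000)(1 − 0.92000) = 0.99120
Series ([0.99120] and D): 0.99120 × 0.84000 = 0.83261
Parallel ([0.83261] and E): 1 − (1 − 0.83261)(1 − 0.94000) = 0.98996
Series (A and [0.98996]): 0.79000 × 0.98996 = 0.782

0.782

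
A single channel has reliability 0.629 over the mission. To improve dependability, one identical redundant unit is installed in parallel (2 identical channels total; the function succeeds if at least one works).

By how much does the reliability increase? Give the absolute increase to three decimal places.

R_before = 0.629
R_after = 1 − (1 − 0.629)^2 = 0.862
ΔR = 0.862 − 0.629 = 0.233

0.233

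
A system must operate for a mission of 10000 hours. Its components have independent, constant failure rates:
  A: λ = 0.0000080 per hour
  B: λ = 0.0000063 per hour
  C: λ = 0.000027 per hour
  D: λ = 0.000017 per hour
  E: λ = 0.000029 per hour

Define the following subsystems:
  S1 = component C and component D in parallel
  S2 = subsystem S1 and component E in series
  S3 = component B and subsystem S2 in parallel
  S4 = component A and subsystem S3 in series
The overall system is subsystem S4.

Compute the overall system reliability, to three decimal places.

R(A) = exp(−0.0000080 × 10000) = 0.92312
R(B) = exp(−0.0000063 × 10000) = 0.93894
R(C) = exp(−0.000027 × 10000) = 0.76338
R(D) = exp(−0.000017 × 10000) = 0.84366
R(E) = exp(−0.000029 × 10000) = 0.74826
Parallel (C and D): 1 − (1 − 0.76338)(1 − 0.84366) = 0.96301
Series ([0.96301] and E): 0.96301 × 0.74826 = 0.72058
Parallel (B and [0.72058]): 1 − (1 − 0.93894)(1 − 0.72058) = 0.98294
Series (A and [0.98294]): 0.92312 × 0.98294 = 0.907

0.907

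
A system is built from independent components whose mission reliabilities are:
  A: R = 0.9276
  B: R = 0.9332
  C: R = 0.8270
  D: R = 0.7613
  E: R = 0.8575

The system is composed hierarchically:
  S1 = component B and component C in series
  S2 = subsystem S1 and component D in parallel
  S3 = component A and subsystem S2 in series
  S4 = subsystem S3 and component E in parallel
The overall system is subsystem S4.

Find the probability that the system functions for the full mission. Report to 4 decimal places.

Series (B and C): 0.933200 × 0.827000 = 0.771756
Parallel ([0.771756] and D): 1 − (1 − 0.771756)(1 − 0.761300) = 0.945518
Series (A and [0.945518]): 0.927600 × 0.945518 = 0.877062
Parallel ([0.877062] and E): 1 − (1 − 0.877062)(1 − 0.857500) = 0.9825

0.9825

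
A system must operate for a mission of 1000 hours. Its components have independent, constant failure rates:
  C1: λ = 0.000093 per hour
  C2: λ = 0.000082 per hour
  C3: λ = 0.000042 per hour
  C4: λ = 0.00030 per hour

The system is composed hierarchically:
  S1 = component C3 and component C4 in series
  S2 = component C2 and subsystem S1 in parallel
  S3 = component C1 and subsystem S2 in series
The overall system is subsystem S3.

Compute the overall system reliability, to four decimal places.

R(C1) = exp(−0.000093 × 1000) = 0.911194
R(C2) = exp(−0.000082 × 1000) = 0.921272
R(C3) = exp(−0.000042 × 1000) = 0.958870
R(C4) = exp(−0.00030 × 1000) = 0.740818
Series (C3 and C4): 0.958870 × 0.740818 = 0.710348
Parallel (C2 and [0.710348]): 1 − (1 − 0.921272)(1 − 0.710348) = 0.977196
Series (C1 and [0.977196]): 0.911194 × 0.977196 = 0.8904

0.8904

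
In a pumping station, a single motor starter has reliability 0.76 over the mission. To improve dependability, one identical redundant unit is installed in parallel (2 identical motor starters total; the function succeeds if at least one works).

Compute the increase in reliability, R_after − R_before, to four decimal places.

0.1824

R_before = 0.76
R_after = 1 − (1 − 0.76)^2 = 0.9424
ΔR = 0.9424 − 0.76 = 0.1824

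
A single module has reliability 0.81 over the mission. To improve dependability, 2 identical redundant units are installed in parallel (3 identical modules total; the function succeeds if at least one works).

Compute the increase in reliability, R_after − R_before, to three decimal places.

R_before = 0.81
R_after = 1 − (1 − 0.81)^3 = 0.993
ΔR = 0.993 − 0.81 = 0.183

0.183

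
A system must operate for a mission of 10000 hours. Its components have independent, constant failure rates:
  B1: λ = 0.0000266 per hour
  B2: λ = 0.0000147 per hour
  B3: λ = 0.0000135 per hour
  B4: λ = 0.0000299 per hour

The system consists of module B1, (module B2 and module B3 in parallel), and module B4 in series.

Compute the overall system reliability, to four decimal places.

0.5585

R(B1) = exp(−0.0000266 × 10000) = 0.766439
R(B2) = exp(−0.0000147 × 10000) = 0.863294
R(B3) = exp(−0.0000135 × 10000) = 0.873716
R(B4) = exp(−0.0000299 × 10000) = 0.741559
Parallel (B2 and B3): 1 − (1 − 0.863294)(1 − 0.873716) = 0.982736
Series (B1, [0.982736], and B4): 0.766439 × 0.982736 × 0.741559 = 0.5585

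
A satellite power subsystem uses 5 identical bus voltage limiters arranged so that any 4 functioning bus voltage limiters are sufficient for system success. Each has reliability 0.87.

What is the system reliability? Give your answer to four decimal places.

R = Σ_{i=4}^{5} C(5,i) p^i (1−p)^{5−i} with p = 0.87
C(5,4)·0.87^4·0.13^1 = 0.372383
C(5,5)·0.87^5·0.13^0 = 0.498421
Sum = 0.8708

0.8708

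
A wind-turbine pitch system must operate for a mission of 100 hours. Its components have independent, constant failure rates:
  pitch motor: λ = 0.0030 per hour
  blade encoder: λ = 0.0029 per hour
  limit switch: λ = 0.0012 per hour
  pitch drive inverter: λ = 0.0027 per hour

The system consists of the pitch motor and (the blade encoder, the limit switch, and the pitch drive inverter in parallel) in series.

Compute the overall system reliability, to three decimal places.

0.736

R(pitch motor) = exp(−0.0030 × 100) = 0.74082
R(blade encoder) = exp(−0.0029 × 100) = 0.74826
R(limit switch) = exp(−0.0012 × 100) = 0.88692
R(pitch drive inverter) = exp(−0.0027 × 100) = 0.76338
Parallel (blade encoder, limit switch, and pitch drive inverter): 1 − (1 − 0.74826)(1 − 0.88692)(1 − 0.76338) = 0.99326
Series (pitch motor and [0.99326]): 0.74082 × 0.99326 = 0.736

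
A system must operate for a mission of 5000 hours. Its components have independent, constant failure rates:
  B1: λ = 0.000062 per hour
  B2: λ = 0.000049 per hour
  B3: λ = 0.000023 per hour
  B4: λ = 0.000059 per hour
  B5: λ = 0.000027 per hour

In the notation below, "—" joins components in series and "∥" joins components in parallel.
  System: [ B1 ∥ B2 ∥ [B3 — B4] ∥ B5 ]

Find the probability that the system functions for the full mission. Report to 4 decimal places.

0.9975

R(B1) = exp(−0.000062 × 5000) = 0.733447
R(B2) = exp(−0.000049 × 5000) = 0.782705
R(B3) = exp(−0.000023 × 5000) = 0.891366
R(B4) = exp(−0.000059 × 5000) = 0.744532
R(B5) = exp(−0.000027 × 5000) = 0.873716
Series (B3 and B4): 0.891366 × 0.744532 = 0.663651
Parallel (B1, B2, [0.663651], and B5): 1 − (1 − 0.733447)(1 − 0.782705)(1 − 0.663651)(1 − 0.873716) = 0.9975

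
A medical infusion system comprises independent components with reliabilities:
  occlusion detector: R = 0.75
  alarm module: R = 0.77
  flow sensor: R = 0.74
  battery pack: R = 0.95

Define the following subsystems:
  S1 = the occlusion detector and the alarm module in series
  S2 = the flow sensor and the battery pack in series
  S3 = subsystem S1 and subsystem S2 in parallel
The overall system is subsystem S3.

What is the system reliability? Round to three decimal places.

Series (occlusion detector and alarm module): 0.75000 × 0.77000 = 0.57750
Series (flow sensor and battery pack): 0.74000 × 0.95000 = 0.70300
Parallel ([0.57750] and [0.70300]): 1 − (1 − 0.57750)(1 − 0.70300) = 0.875

0.875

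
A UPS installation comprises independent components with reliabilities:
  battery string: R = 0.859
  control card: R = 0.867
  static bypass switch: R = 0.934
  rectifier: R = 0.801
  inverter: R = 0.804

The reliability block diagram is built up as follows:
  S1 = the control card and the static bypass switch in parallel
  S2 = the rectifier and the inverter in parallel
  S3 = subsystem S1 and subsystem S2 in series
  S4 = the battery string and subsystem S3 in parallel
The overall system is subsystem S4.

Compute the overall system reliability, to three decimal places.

0.993

Parallel (control card and static bypass switch): 1 − (1 − 0.86700)(1 − 0.93400) = 0.99122
Parallel (rectifier and inverter): 1 − (1 − 0.80100)(1 − 0.80400) = 0.96100
Series ([0.99122] and [0.96100]): 0.99122 × 0.96100 = 0.95256
Parallel (battery string and [0.95256]): 1 − (1 − 0.85900)(1 − 0.95256) = 0.993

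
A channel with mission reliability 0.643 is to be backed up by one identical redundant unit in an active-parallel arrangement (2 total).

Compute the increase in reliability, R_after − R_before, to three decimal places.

R_before = 0.643
R_after = 1 − (1 − 0.643)^2 = 0.873
ΔR = 0.873 − 0.643 = 0.230

0.230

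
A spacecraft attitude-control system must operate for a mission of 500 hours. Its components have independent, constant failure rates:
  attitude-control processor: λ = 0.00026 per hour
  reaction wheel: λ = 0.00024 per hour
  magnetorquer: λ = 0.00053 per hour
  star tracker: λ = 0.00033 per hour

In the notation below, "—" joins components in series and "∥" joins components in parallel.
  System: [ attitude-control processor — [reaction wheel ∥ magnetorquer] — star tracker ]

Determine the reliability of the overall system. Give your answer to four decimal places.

R(attitude-control processor) = exp(−0.00026 × 500) = 0.878095
R(reaction wheel) = exp(−0.00024 × 500) = 0.886920
R(magnetorquer) = exp(−0.00053 × 500) = 0.767206
R(star tracker) = exp(−0.00033 × 500) = 0.847894
Parallel (reaction wheel and magnetorquer): 1 − (1 − 0.886920)(1 − 0.767206) = 0.973676
Series (attitude-control processor, [0.973676], and star tracker): 0.878095 × 0.973676 × 0.847894 = 0.7249

0.7249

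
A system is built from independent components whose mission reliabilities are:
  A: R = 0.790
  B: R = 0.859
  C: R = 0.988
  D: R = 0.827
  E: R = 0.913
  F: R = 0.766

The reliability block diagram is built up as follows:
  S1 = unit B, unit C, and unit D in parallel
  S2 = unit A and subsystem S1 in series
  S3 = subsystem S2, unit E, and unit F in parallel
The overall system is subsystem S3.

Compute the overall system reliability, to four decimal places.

Parallel (B, C, and D): 1 − (1 − 0.859000)(1 − 0.988000)(1 − 0.827000) = 0.999707
Series (A and [0.999707]): 0.790000 × 0.999707 = 0.789769
Parallel ([0.789769], E, and F): 1 − (1 − 0.789769)(1 − 0.913000)(1 − 0.766000) = 0.9957

0.9957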